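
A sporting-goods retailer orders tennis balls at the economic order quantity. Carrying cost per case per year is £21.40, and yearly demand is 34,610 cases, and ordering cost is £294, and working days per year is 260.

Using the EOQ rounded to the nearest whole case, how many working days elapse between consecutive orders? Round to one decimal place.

EOQ = √(2DS/H) = √(2 × 34,610 × 294 / 21.4)
    = √(950,966.36) ≈ 975.18 → Q = 975 cases
T = Q/D × 260 days = 975/34,610 × 260 = 7.324 days

7.3 days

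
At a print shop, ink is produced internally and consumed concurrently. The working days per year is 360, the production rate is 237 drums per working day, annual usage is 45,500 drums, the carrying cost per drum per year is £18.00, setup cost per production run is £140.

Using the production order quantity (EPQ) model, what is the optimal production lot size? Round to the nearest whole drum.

1,231 drums

d = 45,500/360 = 126.3889 drums/day;  effective holding cost H(1 − d/p) = 18·(1 − 126.3889/237) = 8.40084
Q* = √(2DS / H_eff) = √(2·45,500·140 / 8.40084) ≈ 1,231.47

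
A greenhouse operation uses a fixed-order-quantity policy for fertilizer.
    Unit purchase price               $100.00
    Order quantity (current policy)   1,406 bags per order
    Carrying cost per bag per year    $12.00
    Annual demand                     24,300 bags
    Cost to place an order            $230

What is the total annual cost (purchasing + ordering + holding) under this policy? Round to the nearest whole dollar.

$2,442,411

Annual ordering cost = (D/Q)·S = (24,300/1,406) × 230 = $3,975.11
Annual holding cost  = (Q/2)·H = (1,406/2) × 12 = $8,436.00
Purchase cost = D·C = 24,300 × 100 = $2,430,000.00
Total = $3,975.11 + $8,436.00 + $2,430,000.00 = $2,442,411.11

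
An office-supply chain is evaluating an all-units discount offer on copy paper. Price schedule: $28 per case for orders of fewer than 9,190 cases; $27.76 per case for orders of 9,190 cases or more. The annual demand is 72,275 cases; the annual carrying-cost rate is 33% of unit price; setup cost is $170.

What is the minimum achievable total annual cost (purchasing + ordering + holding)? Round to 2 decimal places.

$2,038,768.48

H₁ = 33%×$28 = $9.2400;  H₂ = 33%×$27.76 = $9.1608
EOQ₁ = √(2×72,275×170/9.2400) = 1,630.79  (< 9,190, feasible at tier 1)
EOQ₂ = √(2×72,275×170/9.1608) = 1,637.82  (< 9,190 → use Q = 9,190 at tier-2 price)
TC(tier 1 (EOQ₁), Q≈1,630.8) = $2,038,768.48
TC(tier 2, Q≈9,190.0) = $2,049,784.85
Minimum at tier 1 (EOQ₁): $2,038,768.48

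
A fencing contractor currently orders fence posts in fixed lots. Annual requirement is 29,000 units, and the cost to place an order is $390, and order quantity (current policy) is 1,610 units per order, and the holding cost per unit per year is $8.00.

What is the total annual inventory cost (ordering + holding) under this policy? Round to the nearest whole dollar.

$13,465

Annual ordering cost = (D/Q)·S = (29,000/1,610) × 390 = $7,024.84
Annual holding cost  = (Q/2)·H = (1,610/2) × 8 = $6,440.00
Total = $7,024.84 + $6,440.00 = $13,464.84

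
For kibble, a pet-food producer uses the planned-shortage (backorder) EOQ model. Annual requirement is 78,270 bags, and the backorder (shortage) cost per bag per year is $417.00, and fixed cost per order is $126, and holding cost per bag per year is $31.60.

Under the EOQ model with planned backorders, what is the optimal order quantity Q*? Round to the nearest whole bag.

819 bags

Q* = √(2DS/H) · √((H + b)/b)
   = √(2 × 78,270 × 126 / 31.6) · √((31.6 + 417) / 417)
   = 790.050 × 1.0372 ≈ 819.44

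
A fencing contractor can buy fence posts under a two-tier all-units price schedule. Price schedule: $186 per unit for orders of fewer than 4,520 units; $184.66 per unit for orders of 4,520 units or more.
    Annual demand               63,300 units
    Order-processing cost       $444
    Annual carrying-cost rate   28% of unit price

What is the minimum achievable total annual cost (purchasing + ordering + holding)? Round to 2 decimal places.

H₁ = 28%×$186 = $52.0800;  H₂ = 28%×$184.66 = $51.7048
EOQ₁ = √(2×63,300×444/52.0800) = 1,038.90  (< 4,520, feasible at tier 1)
EOQ₂ = √(2×63,300×444/51.7048) = 1,042.66  (< 4,520 → use Q = 4,520 at tier-2 price)
TC(tier 1 (EOQ₁), Q≈1,038.9) = $11,827,905.80
TC(tier 2, Q≈4,520.0) = $11,812,048.81
Minimum at tier 2: $11,812,048.81

$11,812,048.81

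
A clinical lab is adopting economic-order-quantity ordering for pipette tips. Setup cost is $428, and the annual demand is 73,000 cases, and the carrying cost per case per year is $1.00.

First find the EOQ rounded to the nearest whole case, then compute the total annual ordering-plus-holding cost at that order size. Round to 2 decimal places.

$7,904.94

2DS/H = 2·73,000·428/1 = 62,488,000.00
EOQ = √62,488,000.00 ≈ 7,904.94 → Q = 7,905 cases
Orders/yr = 73,000/7,905 = 9.235; ordering cost = 9.235 × $428 = $3,952.44
Average inventory = 7,905/2 = 3952.5; holding cost = 3952.5 × $1 = $3,952.50
Total = $3,952.44 + $3,952.50 = $7,904.94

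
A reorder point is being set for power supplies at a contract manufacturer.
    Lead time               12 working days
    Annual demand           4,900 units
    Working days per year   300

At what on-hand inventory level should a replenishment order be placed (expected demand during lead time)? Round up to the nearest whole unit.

Daily demand d = 4,900 / 300 = 16.333 units/day
Demand during lead time = 16.333 × 12 = 196.00
Reorder point = 196.00 → round up

196 units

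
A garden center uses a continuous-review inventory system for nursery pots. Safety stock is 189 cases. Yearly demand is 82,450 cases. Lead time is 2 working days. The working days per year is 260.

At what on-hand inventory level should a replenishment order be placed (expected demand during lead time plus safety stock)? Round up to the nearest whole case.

824 cases

Daily demand d = 82,450 / 260 = 317.115 cases/day
Demand during lead time = 317.115 × 2 = 634.23
Reorder point = 634.23 + 189 = 823.23 → round up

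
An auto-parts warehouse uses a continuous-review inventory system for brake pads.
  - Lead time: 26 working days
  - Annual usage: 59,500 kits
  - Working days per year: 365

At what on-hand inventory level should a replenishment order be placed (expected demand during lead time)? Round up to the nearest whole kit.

4,239 kits

Daily demand d = 59,500 / 365 = 163.014 kits/day
Demand during lead time = 163.014 × 26 = 4,238.36
Reorder point = 4,238.36 → round up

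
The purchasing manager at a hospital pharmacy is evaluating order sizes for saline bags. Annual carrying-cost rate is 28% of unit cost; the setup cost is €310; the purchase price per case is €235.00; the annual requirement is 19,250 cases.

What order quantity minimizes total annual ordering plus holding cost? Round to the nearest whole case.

426 cases

Carrying cost H = €235 × 28% = €65.8000/case/yr
Optimal lot size Q* = (2 × 19,250 × €310 / €65.8)^½ ≈ 425.89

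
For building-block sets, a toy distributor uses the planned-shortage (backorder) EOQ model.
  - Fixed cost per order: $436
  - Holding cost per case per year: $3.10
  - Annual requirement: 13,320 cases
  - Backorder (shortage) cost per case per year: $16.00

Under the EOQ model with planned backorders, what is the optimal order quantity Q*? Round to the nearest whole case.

2,115 cases

Basic EOQ = √(2·13,320·436/3.1) = 1,935.662
Backorder adjustment √((H+b)/b) = √((3.1+16)/16) = 1.0926
Q* = 1,935.662 × 1.0926 ≈ 2,114.88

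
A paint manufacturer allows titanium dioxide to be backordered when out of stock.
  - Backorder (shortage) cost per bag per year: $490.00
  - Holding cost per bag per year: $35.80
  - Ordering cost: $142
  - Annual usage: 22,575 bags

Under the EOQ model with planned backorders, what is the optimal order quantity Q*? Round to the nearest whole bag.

Basic EOQ = √(2·22,575·142/35.8) = 423.186
Backorder adjustment √((H+b)/b) = √((35.8+490)/490) = 1.0359
Q* = 423.186 × 1.0359 ≈ 438.37

438 bags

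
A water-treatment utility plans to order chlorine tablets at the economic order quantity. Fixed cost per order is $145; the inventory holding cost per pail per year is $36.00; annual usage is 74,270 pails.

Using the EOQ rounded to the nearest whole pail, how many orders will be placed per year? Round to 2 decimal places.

96.08 orders per year

Optimal lot size Q* = (2 × 74,270 × $145 / $36)^½ ≈ 773.49 → Q = 773
Orders per year = D/Q = 74,270 / 773 = 96.080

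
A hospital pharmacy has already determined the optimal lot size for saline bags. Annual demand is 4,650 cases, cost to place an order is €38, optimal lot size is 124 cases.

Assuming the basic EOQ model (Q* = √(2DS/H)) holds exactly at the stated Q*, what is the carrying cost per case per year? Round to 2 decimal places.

€22.98

EOQ relation: Q² = 2DS/H, so rearrange for the unknown.
H = 2DS / Q² = 2 × 4,650 × 38 / 124² = 22.9839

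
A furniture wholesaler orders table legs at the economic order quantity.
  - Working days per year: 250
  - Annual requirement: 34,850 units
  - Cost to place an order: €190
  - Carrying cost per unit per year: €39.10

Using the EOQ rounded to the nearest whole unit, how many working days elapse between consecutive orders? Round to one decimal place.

4.2 days

EOQ = √(2DS/H) = √(2 × 34,850 × 190 / 39.1)
    = √(338,695.65) ≈ 581.98 → Q = 582 units
T = Q/D × 250 days = 582/34,850 × 250 = 4.175 days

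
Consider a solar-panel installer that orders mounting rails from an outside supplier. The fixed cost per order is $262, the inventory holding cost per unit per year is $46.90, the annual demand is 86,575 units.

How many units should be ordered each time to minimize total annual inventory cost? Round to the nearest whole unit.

984 units

Optimal lot size Q* = (2 × 86,575 × $262 / $46.9)^½ ≈ 983.50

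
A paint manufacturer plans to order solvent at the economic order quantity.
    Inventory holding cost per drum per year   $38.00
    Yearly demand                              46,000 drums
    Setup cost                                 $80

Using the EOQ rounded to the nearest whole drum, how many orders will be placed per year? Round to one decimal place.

104.5 orders per year

EOQ = √(2DS/H) = √(2 × 46,000 × 80 / 38)
    = √(193,684.21) ≈ 440.10 → Q = 440
N = D/Q = 46,000/440 ≈ 104.545 orders/yr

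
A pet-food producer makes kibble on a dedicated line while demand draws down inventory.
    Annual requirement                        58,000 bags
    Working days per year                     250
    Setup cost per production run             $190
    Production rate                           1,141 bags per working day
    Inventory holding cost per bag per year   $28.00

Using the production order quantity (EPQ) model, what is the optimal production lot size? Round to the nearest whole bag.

994 bags

Daily demand d = 58,000/250 = 232.000; p = 1141; 1 − d/p = 0.79667
EPQ = √(2DS / (H(1 − d/p)))
    = √(2 × 58,000 × 190 / (28 × 0.79667)) ≈ 994.00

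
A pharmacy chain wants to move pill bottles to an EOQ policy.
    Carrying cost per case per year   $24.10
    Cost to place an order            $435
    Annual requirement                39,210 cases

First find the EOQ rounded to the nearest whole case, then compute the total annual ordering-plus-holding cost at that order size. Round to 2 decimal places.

Optimal lot size Q* = (2 × 39,210 × $435 / $24.1)^½ ≈ 1,189.73 → Q = 1,190 cases
Ordering: D/Q × S = 39,210/1,190 × $435 = $14,333.07
Holding:  Q/2 × H = 1,190/2 × $24.1 = $14,339.50
Total = $14,333.07 + $14,339.50 = $28,672.57

$28,672.57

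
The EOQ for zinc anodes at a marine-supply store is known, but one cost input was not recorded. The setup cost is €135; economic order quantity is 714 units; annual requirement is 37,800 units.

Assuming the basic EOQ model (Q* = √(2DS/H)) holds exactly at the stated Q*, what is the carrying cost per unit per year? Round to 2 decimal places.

€20.02

EOQ relation: Q² = 2DS/H, so rearrange for the unknown.
H = 2DS / Q² = 2 × 37,800 × 135 / 714² = 20.0198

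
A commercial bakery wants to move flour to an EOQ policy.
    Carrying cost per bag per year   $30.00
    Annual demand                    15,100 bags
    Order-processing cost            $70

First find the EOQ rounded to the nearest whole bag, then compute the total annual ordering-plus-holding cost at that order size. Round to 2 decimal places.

2DS/H = 2·15,100·70/30 = 70,466.67
EOQ = √70,466.67 ≈ 265.46 → Q = 265 bags
Orders/yr = 15,100/265 = 56.981; ordering cost = 56.981 × $70 = $3,988.68
Average inventory = 265/2 = 132.5; holding cost = 132.5 × $30 = $3,975.00
Total = $3,988.68 + $3,975.00 = $7,963.68

$7,963.68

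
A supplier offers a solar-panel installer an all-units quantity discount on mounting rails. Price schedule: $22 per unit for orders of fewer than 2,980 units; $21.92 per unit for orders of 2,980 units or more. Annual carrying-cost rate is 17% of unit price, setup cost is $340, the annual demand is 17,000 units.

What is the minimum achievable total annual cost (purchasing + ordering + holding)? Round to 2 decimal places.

$380,131.93

H₁ = 17%×$22 = $3.7400;  H₂ = 17%×$21.92 = $3.7264
EOQ₁ = √(2×17,000×340/3.7400) = 1,758.10  (< 2,980, feasible at tier 1)
EOQ₂ = √(2×17,000×340/3.7264) = 1,761.30  (< 2,980 → use Q = 2,980 at tier-2 price)
TC(tier 1 (EOQ₁), Q≈1,758.1) = $380,575.29
TC(tier 2, Q≈2,980.0) = $380,131.93
Minimum at tier 2: $380,131.93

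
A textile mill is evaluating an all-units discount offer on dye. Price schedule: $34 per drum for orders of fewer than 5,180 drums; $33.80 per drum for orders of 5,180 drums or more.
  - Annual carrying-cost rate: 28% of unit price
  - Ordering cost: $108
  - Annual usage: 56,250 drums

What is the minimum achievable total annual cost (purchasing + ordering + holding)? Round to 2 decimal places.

H₁ = 28%×$34 = $9.5200;  H₂ = 28%×$33.80 = $9.4640
EOQ₁ = √(2×56,250×108/9.5200) = 1,129.72  (< 5,180, feasible at tier 1)
EOQ₂ = √(2×56,250×108/9.4640) = 1,133.05  (< 5,180 → use Q = 5,180 at tier-2 price)
TC(tier 1 (EOQ₁), Q≈1,129.7) = $1,923,254.91
TC(tier 2, Q≈5,180.0) = $1,926,934.54
Minimum at tier 1 (EOQ₁): $1,923,254.91

$1,923,254.91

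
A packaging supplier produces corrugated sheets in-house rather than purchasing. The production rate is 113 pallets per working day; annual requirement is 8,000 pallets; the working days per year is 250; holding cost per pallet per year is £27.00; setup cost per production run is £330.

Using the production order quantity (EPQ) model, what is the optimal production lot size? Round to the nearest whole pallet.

d = 8,000/250 = 32.0000 pallets/day;  effective holding cost H(1 − d/p) = 27·(1 − 32.0000/113) = 19.35398
Q* = √(2DS / H_eff) = √(2·8,000·330 / 19.35398) ≈ 522.31

522 pallets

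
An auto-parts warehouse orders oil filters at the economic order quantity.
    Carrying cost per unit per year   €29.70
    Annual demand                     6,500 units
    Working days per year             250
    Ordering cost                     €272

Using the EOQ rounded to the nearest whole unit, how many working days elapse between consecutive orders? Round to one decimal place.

Optimal lot size Q* = (2 × 6,500 × €272 / €29.7)^½ ≈ 345.05 → Q = 345 units
T = Q/D × 250 days = 345/6,500 × 250 = 13.269 days

13.3 days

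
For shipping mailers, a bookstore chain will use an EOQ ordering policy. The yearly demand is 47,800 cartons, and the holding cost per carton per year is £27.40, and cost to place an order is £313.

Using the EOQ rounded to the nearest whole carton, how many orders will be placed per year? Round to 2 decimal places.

45.74 orders per year

Optimal lot size Q* = (2 × 47,800 × £313 / £27.4)^½ ≈ 1,045.02 → Q = 1,045
N = D/Q = 47,800/1,045 ≈ 45.742 orders/yr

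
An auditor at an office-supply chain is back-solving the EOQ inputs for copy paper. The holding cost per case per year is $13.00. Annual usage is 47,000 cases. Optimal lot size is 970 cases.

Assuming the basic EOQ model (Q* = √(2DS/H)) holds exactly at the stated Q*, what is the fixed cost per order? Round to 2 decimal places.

Since Q* = (2DS/H)^½, squaring gives Q*²·H = 2DS.
S = Q²H / (2D) = 970² × 13 / (2 × 47,000) = 130.1245

$130.12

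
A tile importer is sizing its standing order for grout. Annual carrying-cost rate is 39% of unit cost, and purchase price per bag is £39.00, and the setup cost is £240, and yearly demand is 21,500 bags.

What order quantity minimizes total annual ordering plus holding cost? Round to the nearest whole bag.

Holding cost per bag per year: H = 39% × £39 = £15.2100
Q* = √(2·D·S / H) = √(2·21,500·240 / 15.21) = √678,501.0 ≈ 823.71

824 bags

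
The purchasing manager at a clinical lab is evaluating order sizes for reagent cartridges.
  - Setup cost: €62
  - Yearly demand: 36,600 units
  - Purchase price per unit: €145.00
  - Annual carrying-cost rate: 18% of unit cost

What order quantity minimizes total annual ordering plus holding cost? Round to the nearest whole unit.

Holding cost per unit per year: H = 18% × €145 = €26.1000
Q* = √(2·D·S / H) = √(2·36,600·62 / 26.1) = √173,885.1 ≈ 417.00

417 units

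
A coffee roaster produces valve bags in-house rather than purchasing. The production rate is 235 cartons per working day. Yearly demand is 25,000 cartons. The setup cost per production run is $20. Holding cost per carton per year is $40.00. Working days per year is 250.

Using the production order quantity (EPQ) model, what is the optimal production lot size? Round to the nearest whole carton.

Daily demand d = 25,000/250 = 100.000; p = 235; 1 − d/p = 0.57447
EPQ = √(2DS / (H(1 − d/p)))
    = √(2 × 25,000 × 20 / (40 × 0.57447)) ≈ 208.61

209 cartons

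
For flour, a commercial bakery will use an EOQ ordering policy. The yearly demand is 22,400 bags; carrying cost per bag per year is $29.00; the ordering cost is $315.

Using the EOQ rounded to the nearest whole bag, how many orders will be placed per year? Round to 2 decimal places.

32.09 orders per year

2DS/H = 2·22,400·315/29 = 486,620.69
EOQ = √486,620.69 ≈ 697.58 → Q = 698
Orders per year = D/Q = 22,400 / 698 = 32.092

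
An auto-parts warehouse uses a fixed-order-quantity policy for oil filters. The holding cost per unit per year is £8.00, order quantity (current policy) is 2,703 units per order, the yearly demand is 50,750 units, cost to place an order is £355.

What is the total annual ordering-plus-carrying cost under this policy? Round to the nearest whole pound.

Ordering: D/Q × S = 50,750/2,703 × £355 = £6,665.28
Holding:  Q/2 × H = 2,703/2 × £8 = £10,812.00
Total = £6,665.28 + £10,812.00 = £17,477.28

£17,477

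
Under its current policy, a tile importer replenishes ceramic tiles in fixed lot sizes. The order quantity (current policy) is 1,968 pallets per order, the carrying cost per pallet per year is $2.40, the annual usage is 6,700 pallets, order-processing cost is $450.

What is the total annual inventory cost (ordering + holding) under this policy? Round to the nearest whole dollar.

Ordering: D/Q × S = 6,700/1,968 × $450 = $1,532.01
Holding:  Q/2 × H = 1,968/2 × $2.4 = $2,361.60
Total = $1,532.01 + $2,361.60 = $3,893.61

$3,894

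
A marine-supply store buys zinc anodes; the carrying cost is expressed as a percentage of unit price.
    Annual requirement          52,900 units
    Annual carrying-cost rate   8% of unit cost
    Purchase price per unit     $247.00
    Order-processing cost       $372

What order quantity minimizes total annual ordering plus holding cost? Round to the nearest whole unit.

Holding cost per unit per year: H = 8% × $247 = $19.7600
2DS/H = 2·52,900·372/19.76 = 1,991,781.38
EOQ = √1,991,781.38 ≈ 1,411.30

1,411 units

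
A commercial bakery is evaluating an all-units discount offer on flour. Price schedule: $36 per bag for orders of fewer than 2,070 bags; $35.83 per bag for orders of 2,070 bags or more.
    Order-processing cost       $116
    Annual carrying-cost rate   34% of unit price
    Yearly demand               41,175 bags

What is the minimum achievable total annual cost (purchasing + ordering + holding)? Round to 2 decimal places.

$1,490,216.22

H₁ = 34%×$36 = $12.2400;  H₂ = 34%×$35.83 = $12.1822
EOQ₁ = √(2×41,175×116/12.2400) = 883.43  (< 2,070, feasible at tier 1)
EOQ₂ = √(2×41,175×116/12.1822) = 885.52  (< 2,070 → use Q = 2,070 at tier-2 price)
TC(tier 1 (EOQ₁), Q≈883.4) = $1,493,113.13
TC(tier 2, Q≈2,070.0) = $1,490,216.22
Minimum at tier 2: $1,490,216.22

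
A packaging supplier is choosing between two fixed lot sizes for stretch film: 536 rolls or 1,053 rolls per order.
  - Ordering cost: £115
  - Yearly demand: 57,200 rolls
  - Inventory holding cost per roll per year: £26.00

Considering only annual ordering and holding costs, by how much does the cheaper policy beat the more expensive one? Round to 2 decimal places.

TC(Q) = (D/Q)S + (Q/2)H
TC(536) = (57,200/536)×115 + (536/2)×26 = £19,240.39
TC(1,053) = (57,200/1,053)×115 + (1,053/2)×26 = £19,935.91
|ΔTC| = |£19,240.39 − £19,935.91| = £695.53

£695.53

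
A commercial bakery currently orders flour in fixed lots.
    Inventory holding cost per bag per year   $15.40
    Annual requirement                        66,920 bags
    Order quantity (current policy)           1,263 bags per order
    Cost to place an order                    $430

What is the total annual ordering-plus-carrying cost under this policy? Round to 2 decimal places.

$32,508.63

Ordering: D/Q × S = 66,920/1,263 × $430 = $22,783.53
Holding:  Q/2 × H = 1,263/2 × $15.4 = $9,725.10
Total = $22,783.53 + $9,725.10 = $32,508.63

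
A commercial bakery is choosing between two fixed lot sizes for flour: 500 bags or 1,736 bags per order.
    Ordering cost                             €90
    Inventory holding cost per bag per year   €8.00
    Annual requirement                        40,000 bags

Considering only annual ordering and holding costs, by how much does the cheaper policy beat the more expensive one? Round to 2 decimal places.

€182.27

For each Q, cost = (D/Q)·S + (Q/2)·H.
TC(500) = (40,000/500)×90 + (500/2)×8 = €9,200.00
TC(1,736) = (40,000/1,736)×90 + (1,736/2)×8 = €9,017.73
Lots of 1,736 are cheaper by €182.27.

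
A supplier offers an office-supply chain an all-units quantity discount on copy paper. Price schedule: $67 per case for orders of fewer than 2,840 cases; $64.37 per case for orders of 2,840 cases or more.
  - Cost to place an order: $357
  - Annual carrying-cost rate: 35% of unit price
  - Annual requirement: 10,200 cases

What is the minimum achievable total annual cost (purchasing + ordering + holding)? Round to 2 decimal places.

H₁ = 35%×$67 = $23.4500;  H₂ = 35%×$64.37 = $22.5295
EOQ₁ = √(2×10,200×357/23.4500) = 557.29  (< 2,840, feasible at tier 1)
EOQ₂ = √(2×10,200×357/22.5295) = 568.56  (< 2,840 → use Q = 2,840 at tier-2 price)
TC(tier 1 (EOQ₁), Q≈557.3) = $696,468.35
TC(tier 2, Q≈2,840.0) = $689,848.07
Minimum at tier 2: $689,848.07

$689,848.07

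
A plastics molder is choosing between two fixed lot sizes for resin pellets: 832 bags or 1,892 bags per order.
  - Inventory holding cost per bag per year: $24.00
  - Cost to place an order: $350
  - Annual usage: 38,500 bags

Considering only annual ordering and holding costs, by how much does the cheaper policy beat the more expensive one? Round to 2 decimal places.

$3,646.18

For each Q, cost = (D/Q)·S + (Q/2)·H.
TC(832) = (38,500/832)×350 + (832/2)×24 = $26,179.91
TC(1,892) = (38,500/1,892)×350 + (1,892/2)×24 = $29,826.09
|ΔTC| = |$26,179.91 − $29,826.09| = $3,646.18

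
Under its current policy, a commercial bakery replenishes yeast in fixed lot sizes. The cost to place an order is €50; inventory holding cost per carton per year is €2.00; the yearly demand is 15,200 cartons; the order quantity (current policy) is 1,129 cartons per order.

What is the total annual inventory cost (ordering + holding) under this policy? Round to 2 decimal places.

Annual ordering cost = (D/Q)·S = (15,200/1,129) × 50 = €673.16
Annual holding cost  = (Q/2)·H = (1,129/2) × 2 = €1,129.00
Total = €673.16 + €1,129.00 = €1,802.16

€1,802.16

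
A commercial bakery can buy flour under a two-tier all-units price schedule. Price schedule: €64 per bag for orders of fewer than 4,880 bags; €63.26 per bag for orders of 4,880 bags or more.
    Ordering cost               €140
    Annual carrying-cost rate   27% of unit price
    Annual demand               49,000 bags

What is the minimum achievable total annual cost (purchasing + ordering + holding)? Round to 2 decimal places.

H₁ = 27%×€64 = €17.2800;  H₂ = 27%×€63.26 = €17.0802
EOQ₁ = √(2×49,000×140/17.2800) = 891.06  (< 4,880, feasible at tier 1)
EOQ₂ = √(2×49,000×140/17.0802) = 896.25  (< 4,880 → use Q = 4,880 at tier-2 price)
TC(tier 1 (EOQ₁), Q≈891.1) = €3,151,397.45
TC(tier 2, Q≈4,880.0) = €3,142,821.43
Minimum at tier 2: €3,142,821.43

€3,142,821.43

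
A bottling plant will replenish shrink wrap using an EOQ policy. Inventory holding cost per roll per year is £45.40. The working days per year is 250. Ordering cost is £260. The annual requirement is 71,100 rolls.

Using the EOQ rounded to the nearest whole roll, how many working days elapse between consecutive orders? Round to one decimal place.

Optimal lot size Q* = (2 × 71,100 × £260 / £45.4)^½ ≈ 902.42 → Q = 902 rolls
T = Q/D × 250 days = 902/71,100 × 250 = 3.172 days

3.2 days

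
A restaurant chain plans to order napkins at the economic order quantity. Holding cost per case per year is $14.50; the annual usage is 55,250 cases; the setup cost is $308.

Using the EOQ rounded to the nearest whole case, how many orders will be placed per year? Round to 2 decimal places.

36.06 orders per year

EOQ = √(2DS/H) = √(2 × 55,250 × 308 / 14.5)
    = √(2,347,172.41) ≈ 1,532.05 → Q = 1,532
N = D/Q = 55,250/1,532 ≈ 36.064 orders/yr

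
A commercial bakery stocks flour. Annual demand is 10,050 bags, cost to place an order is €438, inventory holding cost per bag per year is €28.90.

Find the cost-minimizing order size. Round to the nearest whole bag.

552 bags

Q* = √(2·D·S / H) = √(2·10,050·438 / 28.9) = √304,629.8 ≈ 551.93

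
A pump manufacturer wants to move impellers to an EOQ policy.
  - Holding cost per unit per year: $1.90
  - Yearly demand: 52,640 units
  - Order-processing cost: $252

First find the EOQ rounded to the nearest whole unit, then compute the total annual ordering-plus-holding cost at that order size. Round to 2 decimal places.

$7,099.86

Optimal lot size Q* = (2 × 52,640 × $252 / $1.9)^½ ≈ 3,736.77 → Q = 3,737 units
Ordering: D/Q × S = 52,640/3,737 × $252 = $3,549.71
Holding:  Q/2 × H = 3,737/2 × $1.9 = $3,550.15
Total = $3,549.71 + $3,550.15 = $7,099.86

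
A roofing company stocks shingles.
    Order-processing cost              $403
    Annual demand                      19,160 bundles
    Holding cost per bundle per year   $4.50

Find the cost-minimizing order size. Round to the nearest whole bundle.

Q* = √(2·D·S / H) = √(2·19,160·403 / 4.5) = √3,431,768.9 ≈ 1,852.50

1,853 bundles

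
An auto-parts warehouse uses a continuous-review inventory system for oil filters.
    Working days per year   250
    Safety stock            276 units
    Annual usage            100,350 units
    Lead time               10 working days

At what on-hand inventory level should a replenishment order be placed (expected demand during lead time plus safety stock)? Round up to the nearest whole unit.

Daily demand d = 100,350 / 250 = 401.400 units/day
Demand during lead time = 401.400 × 10 = 4,014.00
Reorder point = 4,014.00 + 276 = 4,290.00 → round up

4,290 units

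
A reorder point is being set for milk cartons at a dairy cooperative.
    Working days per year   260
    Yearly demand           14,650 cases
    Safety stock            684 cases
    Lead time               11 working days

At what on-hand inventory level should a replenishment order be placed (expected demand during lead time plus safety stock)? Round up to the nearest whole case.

Daily demand d = 14,650 / 260 = 56.346 cases/day
Demand during lead time = 56.346 × 11 = 619.81
Reorder point = 619.81 + 684 = 1,303.81 → round up

1,304 cases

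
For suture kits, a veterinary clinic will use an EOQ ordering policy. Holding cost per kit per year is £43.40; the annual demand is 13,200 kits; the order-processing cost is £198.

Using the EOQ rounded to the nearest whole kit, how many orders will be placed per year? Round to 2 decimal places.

2DS/H = 2·13,200·198/43.4 = 120,442.40
EOQ = √120,442.40 ≈ 347.05 → Q = 347
N = D/Q = 13,200/347 ≈ 38.040 orders/yr

38.04 orders per year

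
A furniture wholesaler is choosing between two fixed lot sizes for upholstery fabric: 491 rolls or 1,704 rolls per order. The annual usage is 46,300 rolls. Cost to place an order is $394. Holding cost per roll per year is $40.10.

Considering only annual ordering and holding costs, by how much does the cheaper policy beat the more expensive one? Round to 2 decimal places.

For each Q, cost = (D/Q)·S + (Q/2)·H.
TC(491) = (46,300/491)×394 + (491/2)×40.1 = $46,997.71
TC(1,704) = (46,300/1,704)×394 + (1,704/2)×40.1 = $44,870.72
Lots of 1,704 are cheaper by $2,126.99.

$2,126.99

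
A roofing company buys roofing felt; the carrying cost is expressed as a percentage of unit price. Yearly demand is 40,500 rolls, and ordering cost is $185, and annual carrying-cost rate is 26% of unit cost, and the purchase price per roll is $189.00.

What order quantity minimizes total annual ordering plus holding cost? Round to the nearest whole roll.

552 rolls

Holding cost per roll per year: H = 26% × $189 = $49.1400
EOQ = √(2DS/H) = √(2 × 40,500 × 185 / 49.14)
    = √(304,945.05) ≈ 552.22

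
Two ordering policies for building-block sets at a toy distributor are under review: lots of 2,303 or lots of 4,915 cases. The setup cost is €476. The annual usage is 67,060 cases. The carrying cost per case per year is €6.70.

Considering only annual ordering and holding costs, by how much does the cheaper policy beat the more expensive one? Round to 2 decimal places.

€1,384.29

For each Q, cost = (D/Q)·S + (Q/2)·H.
TC(2,303) = (67,060/2,303)×476 + (2,303/2)×6.7 = €21,575.48
TC(4,915) = (67,060/4,915)×476 + (4,915/2)×6.7 = €22,959.77
Lots of 2,303 are cheaper by €1,384.29.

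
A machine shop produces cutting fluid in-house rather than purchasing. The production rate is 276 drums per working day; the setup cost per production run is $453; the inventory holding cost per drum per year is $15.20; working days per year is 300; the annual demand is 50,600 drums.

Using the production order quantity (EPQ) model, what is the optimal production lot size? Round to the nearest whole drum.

2,785 drums

d = 50,600/300 = 168.6667 drums/day;  effective holding cost H(1 − d/p) = 15.2·(1 − 168.6667/276) = 5.91111
Q* = √(2DS / H_eff) = √(2·50,600·453 / 5.91111) ≈ 2,784.87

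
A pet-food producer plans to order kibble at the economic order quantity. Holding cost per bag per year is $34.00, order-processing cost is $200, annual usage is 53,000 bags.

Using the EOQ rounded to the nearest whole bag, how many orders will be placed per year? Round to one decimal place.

2DS/H = 2·53,000·200/34 = 623,529.41
EOQ = √623,529.41 ≈ 789.64 → Q = 790
N = D/Q = 53,000/790 ≈ 67.089 orders/yr

67.1 orders per year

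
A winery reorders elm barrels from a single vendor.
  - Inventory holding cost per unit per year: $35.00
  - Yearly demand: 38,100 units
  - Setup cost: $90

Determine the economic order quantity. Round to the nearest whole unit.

443 units

2DS/H = 2·38,100·90/35 = 195,942.86
EOQ = √195,942.86 ≈ 442.65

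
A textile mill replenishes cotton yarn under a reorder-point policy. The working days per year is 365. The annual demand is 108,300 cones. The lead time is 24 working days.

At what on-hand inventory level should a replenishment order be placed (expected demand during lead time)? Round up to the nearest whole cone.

Daily demand d = 108,300 / 365 = 296.712 cones/day
Demand during lead time = 296.712 × 24 = 7,121.10
Reorder point = 7,121.10 → round up

7,122 cones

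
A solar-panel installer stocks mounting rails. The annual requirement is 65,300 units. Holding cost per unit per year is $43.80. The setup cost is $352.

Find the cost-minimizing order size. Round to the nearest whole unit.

Optimal lot size Q* = (2 × 65,300 × $352 / $43.8)^½ ≈ 1,024.49

1,024 units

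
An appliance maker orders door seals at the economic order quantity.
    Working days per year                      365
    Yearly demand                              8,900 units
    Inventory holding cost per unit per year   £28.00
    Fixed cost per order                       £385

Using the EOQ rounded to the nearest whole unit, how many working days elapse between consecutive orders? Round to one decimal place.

Optimal lot size Q* = (2 × 8,900 × £385 / £28)^½ ≈ 494.72 → Q = 495 units
T = Q/D × 365 days = 495/8,900 × 365 = 20.301 days

20.3 days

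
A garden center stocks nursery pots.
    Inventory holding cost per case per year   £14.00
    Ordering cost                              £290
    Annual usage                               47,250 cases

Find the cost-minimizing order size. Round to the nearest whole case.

2DS/H = 2·47,250·290/14 = 1,957,500.00
EOQ = √1,957,500.00 ≈ 1,399.11

1,399 cases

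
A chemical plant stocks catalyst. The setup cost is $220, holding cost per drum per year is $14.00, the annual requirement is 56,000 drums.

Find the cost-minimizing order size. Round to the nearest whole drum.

1,327 drums

Optimal lot size Q* = (2 × 56,000 × $220 / $14)^½ ≈ 1,326.65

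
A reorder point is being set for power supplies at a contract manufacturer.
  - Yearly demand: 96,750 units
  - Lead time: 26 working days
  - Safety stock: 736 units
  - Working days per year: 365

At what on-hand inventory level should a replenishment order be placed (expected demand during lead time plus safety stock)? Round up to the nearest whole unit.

7,628 units

Daily demand d = 96,750 / 365 = 265.068 units/day
Demand during lead time = 265.068 × 26 = 6,891.78
Reorder point = 6,891.78 + 736 = 7,627.78 → round up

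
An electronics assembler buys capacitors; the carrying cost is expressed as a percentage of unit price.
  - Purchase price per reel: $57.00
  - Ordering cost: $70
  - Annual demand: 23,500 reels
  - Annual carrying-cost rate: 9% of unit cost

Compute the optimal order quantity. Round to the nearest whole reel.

H = i·C = 0.09 × $57 = $5.1300 per reel-year
2DS/H = 2·23,500·70/5.13 = 641,325.54
EOQ = √641,325.54 ≈ 800.83

801 reels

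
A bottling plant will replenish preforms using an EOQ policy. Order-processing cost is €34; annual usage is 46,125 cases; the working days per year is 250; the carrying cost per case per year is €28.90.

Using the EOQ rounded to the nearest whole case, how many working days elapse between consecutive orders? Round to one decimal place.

1.8 days

EOQ = √(2DS/H) = √(2 × 46,125 × 34 / 28.9)
    = √(108,529.41) ≈ 329.44 → Q = 329 cases
Days between orders = 250 / (D/Q) = 250 / 140.198 ≈ 1.783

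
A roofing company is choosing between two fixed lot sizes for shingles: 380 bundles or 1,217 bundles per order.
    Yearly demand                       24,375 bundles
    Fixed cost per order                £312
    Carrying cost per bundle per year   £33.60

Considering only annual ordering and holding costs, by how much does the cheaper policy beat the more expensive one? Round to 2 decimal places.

£297.41

TC(Q) = (D/Q)S + (Q/2)H
TC(380) = (24,375/380)×312 + (380/2)×33.6 = £26,397.16
TC(1,217) = (24,375/1,217)×312 + (1,217/2)×33.6 = £26,694.57
Cheaper: Q = 380.  Difference = £297.41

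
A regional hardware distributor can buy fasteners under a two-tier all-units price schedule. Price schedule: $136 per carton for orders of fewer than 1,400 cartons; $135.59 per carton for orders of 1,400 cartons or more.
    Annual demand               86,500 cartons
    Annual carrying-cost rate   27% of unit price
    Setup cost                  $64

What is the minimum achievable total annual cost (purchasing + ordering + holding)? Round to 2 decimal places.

$11,758,115.80

H₁ = 27%×$136 = $36.7200;  H₂ = 27%×$135.59 = $36.6093
EOQ₁ = √(2×86,500×64/36.7200) = 549.11  (< 1,400, feasible at tier 1)
EOQ₂ = √(2×86,500×64/36.6093) = 549.94  (< 1,400 → use Q = 1,400 at tier-2 price)
TC(tier 1 (EOQ₁), Q≈549.1) = $11,784,163.43
TC(tier 2, Q≈1,400.0) = $11,758,115.80
Minimum at tier 2: $11,758,115.80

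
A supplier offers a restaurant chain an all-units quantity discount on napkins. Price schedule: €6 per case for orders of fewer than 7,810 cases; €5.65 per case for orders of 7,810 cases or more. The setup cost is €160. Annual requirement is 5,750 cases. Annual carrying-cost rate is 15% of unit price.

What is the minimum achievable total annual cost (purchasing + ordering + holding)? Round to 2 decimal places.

H₁ = 15%×€6 = €0.9000;  H₂ = 15%×€5.65 = €0.8475
EOQ₁ = √(2×5,750×160/0.9000) = 1,429.84  (< 7,810, feasible at tier 1)
EOQ₂ = √(2×5,750×160/0.8475) = 1,473.46  (< 7,810 → use Q = 7,810 at tier-2 price)
TC(tier 1 (EOQ₁), Q≈1,429.8) = €35,786.86
TC(tier 2, Q≈7,810.0) = €35,914.79
Minimum at tier 1 (EOQ₁): €35,786.86

€35,786.86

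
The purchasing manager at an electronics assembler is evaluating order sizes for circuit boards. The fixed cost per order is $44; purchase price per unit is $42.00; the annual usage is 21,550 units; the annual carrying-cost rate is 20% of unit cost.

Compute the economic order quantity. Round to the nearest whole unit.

Holding cost per unit per year: H = 20% × $42 = $8.4000
Q* = √(2·D·S / H) = √(2·21,550·44 / 8.4) = √225,761.9 ≈ 475.14

475 units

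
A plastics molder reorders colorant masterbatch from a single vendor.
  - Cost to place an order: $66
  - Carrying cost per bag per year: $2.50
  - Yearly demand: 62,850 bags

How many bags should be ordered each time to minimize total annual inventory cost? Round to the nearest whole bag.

1,822 bags

Q* = √(2·D·S / H) = √(2·62,850·66 / 2.5) = √3,318,480.0 ≈ 1,821.67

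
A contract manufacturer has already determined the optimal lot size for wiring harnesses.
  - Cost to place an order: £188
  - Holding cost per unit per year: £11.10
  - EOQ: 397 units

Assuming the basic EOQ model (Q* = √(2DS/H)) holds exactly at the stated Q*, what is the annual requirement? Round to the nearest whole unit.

EOQ relation: Q² = 2DS/H, so rearrange for the unknown.
D = Q²H / (2S) = 397² × 11.1 / (2 × 188) = 4,652.82

4,653 units per year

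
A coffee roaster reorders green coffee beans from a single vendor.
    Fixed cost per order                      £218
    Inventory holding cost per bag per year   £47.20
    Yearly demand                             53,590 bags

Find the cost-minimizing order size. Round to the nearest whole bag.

704 bags

EOQ = √(2DS/H) = √(2 × 53,590 × 218 / 47.2)
    = √(495,026.27) ≈ 703.58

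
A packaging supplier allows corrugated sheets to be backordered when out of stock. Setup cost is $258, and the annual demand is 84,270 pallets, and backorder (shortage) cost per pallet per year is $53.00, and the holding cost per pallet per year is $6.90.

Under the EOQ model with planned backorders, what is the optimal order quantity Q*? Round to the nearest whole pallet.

2,669 pallets

Basic EOQ = √(2·84,270·258/6.9) = 2,510.365
Backorder adjustment √((H+b)/b) = √((6.9+53)/53) = 1.0631
Q* = 2,510.365 × 1.0631 ≈ 2,668.78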